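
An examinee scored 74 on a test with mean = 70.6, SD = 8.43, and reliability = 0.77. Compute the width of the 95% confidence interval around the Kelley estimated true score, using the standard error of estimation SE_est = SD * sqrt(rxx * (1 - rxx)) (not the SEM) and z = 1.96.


True score estimate = 0.77*74 + 0.23*70.6 = 73.218
SE_est = SD * sqrt(rxx * (1 - rxx)) = 8.43 * sqrt(0.77 * 0.23) = 8.43 * sqrt(0.1771) = 3.547618
CI = T_est +/- z * SE_est, so width = 2 * z * SE_est = 2 * 1.96 * 3.547618
Width = 13.9067

13.9067


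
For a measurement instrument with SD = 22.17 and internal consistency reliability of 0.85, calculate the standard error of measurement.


SEM = SD * sqrt(1 - rxx)
SEM = 22.17 * sqrt(1 - 0.85)
SEM = 22.17 * sqrt(0.15) = 22.17 * 0.387298
SEM = 8.5864

8.5864


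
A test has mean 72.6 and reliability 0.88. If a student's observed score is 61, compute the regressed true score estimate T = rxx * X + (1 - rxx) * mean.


T_est = rxx * X + (1 - rxx) * mean
T_est = 0.88 * 61 + 0.12 * 72.6
T_est = 53.68 + 8.712
T_est = 62.392

62.392


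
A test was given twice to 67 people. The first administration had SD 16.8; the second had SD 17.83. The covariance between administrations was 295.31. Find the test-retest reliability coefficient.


r = cov(X,Y) / (SD_X * SD_Y)
r = 295.31 / (16.8 * 17.83)
r = 295.31 / 299.544
r = 0.9859

0.9859


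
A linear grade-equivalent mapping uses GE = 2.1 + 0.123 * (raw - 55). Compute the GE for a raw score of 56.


raw - median = 56 - 55 = 1
slope * diff = 0.123 * 1 = 0.123
GE = 2.1 + 0.123
GE = 2.223

2.223


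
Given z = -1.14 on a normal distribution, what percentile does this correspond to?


CDF(z) = 0.5 * (1 + erf(z/sqrt(2)))
erf(-0.8061) = -0.7457
CDF = 0.1271
Percentile rank = 0.1271 * 100 = 12.71

12.71


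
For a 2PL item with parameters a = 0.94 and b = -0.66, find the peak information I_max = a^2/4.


For 2PL, max info at theta = b = -0.66
I_max = a^2 / 4 = 0.94^2 / 4
= 0.8836 / 4
I_max = 0.2209

0.2209


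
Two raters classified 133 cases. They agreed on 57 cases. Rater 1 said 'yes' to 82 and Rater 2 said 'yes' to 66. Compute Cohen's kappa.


P_o = 57/133 = 0.428571
P_e = (82*66 + 51*67) / 17689 = 0.499124
kappa = (P_o - P_e) / (1 - P_e)
kappa = (0.428571 - 0.499124) / (1 - 0.499124)
kappa = -0.1409

-0.1409


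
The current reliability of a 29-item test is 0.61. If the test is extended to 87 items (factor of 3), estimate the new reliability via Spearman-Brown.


r_new = (n * rxx) / (1 + (n-1) * rxx)
r_new = (3 * 0.61) / (1 + 2 * 0.61)
r_new = 1.83 / 2.22
r_new = 0.8243

0.8243


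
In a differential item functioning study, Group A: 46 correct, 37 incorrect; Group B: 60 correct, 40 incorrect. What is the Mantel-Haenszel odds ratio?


Odds_A = 46/37 = 1.2432
Odds_B = 60/40 = 1.5
OR = Odds_A / Odds_B = 1.2432 / 1.5
Exactly, OR = (46 * 40) / (37 * 60) = 1840 / 2220
OR = 0.8288

0.8288


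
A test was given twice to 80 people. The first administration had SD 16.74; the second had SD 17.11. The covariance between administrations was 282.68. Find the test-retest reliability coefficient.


r = cov(X,Y) / (SD_X * SD_Y)
r = 282.68 / (16.74 * 17.11)
r = 282.68 / 286.4214
r = 0.9869

0.9869


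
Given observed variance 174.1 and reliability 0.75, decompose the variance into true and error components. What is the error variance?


var_true = rxx * var_obs = 0.75 * 174.1 = 130.575
var_error = var_obs - var_true
var_error = 174.1 - 130.575
var_error = 43.525

43.525


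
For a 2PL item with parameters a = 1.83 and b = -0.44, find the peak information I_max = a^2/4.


For 2PL, max info at theta = b = -0.44
I_max = a^2 / 4 = 1.83^2 / 4
= 3.3489 / 4
I_max = 0.8372

0.8372


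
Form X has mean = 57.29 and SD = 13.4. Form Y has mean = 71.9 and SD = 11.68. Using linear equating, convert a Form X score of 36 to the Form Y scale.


slope = SD_Y / SD_X = 11.68 / 13.4 ~ 0.8716
intercept = mean_Y - slope * mean_X = 71.9 - (11.68 / 13.4) * 57.29 ~ 21.9636
Y = slope * X + intercept. To avoid rounding drift from the rounded slope/intercept, evaluate the equivalent form Y = mean_Y + SD_Y * (X - mean_X) / SD_X at full precision:
Y = 71.9 + 11.68 * (36 - 57.29) / 13.4
Y = 71.9 - 11.68 * 21.29 / 13.4
Y = 71.9 - 248.6672 / 13.4
Y = 71.9 - 18.5573
Y = 53.3427

53.3427


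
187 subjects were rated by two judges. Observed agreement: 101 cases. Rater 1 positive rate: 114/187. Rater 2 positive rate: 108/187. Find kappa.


P_o = 101/187 = 0.540107
P_e = (114*108 + 73*79) / 34969 = 0.517001
kappa = (P_o - P_e) / (1 - P_e)
kappa = (0.540107 - 0.517001) / (1 - 0.517001)
kappa = 0.0478

0.0478


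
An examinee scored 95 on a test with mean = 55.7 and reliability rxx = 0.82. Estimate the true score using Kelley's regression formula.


T_est = rxx * X + (1 - rxx) * mean
T_est = 0.82 * 95 + 0.18 * 55.7
T_est = 77.9 + 10.026
T_est = 87.926

87.926


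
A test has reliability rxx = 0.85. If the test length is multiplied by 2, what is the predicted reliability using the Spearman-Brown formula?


r_new = (n * rxx) / (1 + (n-1) * rxx)
r_new = (2 * 0.85) / (1 + 1 * 0.85)
r_new = 1.7 / 1.85
r_new = 0.9189

0.9189


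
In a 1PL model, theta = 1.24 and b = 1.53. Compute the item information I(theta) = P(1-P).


P = 1/(1+exp(-(1.24-1.53))) = 0.428
I = P*(1-P) = 0.428 * 0.572
I = 0.2448

0.2448


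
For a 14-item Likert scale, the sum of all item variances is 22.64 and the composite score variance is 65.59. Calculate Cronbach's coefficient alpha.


alpha = (k/(k-1)) * (1 - sum(si^2)/s_total^2)
= (14/13) * (1 - 22.64/65.59)
alpha = 0.7052

0.7052


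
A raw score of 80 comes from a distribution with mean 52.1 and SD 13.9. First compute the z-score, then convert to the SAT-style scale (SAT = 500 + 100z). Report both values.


z = (X - mean) / SD = (80 - 52.1) / 13.9
z = 27.9 / 13.9
z = 2.0072
SAT-scale = SAT = 500 + 100z
Carry z at full precision (z = 27.9 / 13.9) into the conversion:
SAT-scale = 500 + 100 * (27.9 / 13.9) = 500 + 2790 / 13.9
SAT-scale = 500 + 200.7194
SAT-scale = 700.7194

700.7194


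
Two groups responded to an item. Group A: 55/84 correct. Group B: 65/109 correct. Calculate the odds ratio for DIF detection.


Odds_A = 55/29 = 1.8966
Odds_B = 65/44 = 1.4773
OR = Odds_A / Odds_B = 1.8966 / 1.4773
Exactly, OR = (55 * 44) / (29 * 65) = 2420 / 1885
OR = 1.2838

1.2838


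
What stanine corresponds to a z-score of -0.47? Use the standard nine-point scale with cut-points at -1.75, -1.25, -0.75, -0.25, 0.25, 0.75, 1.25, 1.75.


Stanine boundaries: [-1.75, -1.25, -0.75, -0.25, 0.25, 0.75, 1.25, 1.75]
z = -0.47
Check each boundary:
  z >= -1.75 -> could be stanine 2
  z >= -1.25 -> could be stanine 3
  z >= -0.75 -> could be stanine 4
  z < -0.25
  z < 0.25
  z < 0.75
  z < 1.25
  z < 1.75
Highest qualifying boundary gives stanine = 4

4


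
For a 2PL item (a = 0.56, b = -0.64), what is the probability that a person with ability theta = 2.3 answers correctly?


a*(theta - b) = 0.56 * (2.3 - -0.64) = 1.6464
exp(-1.6464) = 0.1927
P = 1 / (1 + 0.1927)
P = 0.8384

0.8384


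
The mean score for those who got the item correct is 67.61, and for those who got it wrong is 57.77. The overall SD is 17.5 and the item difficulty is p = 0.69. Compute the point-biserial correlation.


q = 1 - p = 0.31
rpb = ((M1 - M0) / SD) * sqrt(p * q)
rpb = ((67.61 - 57.77) / 17.5) * sqrt(0.69 * 0.31)
rpb = 0.2601

0.2601


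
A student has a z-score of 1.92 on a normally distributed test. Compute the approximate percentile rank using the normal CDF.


CDF(z) = 0.5 * (1 + erf(z/sqrt(2)))
erf(1.3576) = 0.9451
CDF = 0.9726
Percentile rank = 0.9726 * 100 = 97.26

97.26


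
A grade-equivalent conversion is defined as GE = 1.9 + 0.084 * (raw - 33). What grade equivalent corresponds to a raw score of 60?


raw - median = 60 - 33 = 27
slope * diff = 0.084 * 27 = 2.268
GE = 1.9 + 2.268
GE = 4.168

4.168


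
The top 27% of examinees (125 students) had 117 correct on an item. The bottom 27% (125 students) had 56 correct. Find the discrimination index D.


p_upper = 117/125 = 0.936
p_lower = 56/125 = 0.448
D = 0.936 - 0.448 = 0.488

0.488


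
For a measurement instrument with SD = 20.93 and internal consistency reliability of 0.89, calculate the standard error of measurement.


SEM = SD * sqrt(1 - rxx)
SEM = 20.93 * sqrt(1 - 0.89)
SEM = 20.93 * sqrt(0.11) = 20.93 * 0.331662
SEM = 6.9417

6.9417


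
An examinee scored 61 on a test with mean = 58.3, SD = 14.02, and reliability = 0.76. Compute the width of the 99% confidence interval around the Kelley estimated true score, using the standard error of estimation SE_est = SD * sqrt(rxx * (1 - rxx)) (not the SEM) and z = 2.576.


True score estimate = 0.76*61 + 0.24*58.3 = 60.352
SE_est = SD * sqrt(rxx * (1 - rxx)) = 14.02 * sqrt(0.76 * 0.24) = 14.02 * sqrt(0.1824) = 5.987705
CI = T_est +/- z * SE_est, so width = 2 * z * SE_est = 2 * 2.576 * 5.987705
Width = 30.8487

30.8487


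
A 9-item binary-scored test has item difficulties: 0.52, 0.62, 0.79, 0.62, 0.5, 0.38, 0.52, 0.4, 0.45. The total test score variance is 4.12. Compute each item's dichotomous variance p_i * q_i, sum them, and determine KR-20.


For each item, compute p_i * q_i:
  Item 1: 0.52 * 0.48 = 0.2496
  Item 2: 0.62 * 0.38 = 0.2356
  Item 3: 0.79 * 0.21 = 0.1659
  Item 4: 0.62 * 0.38 = 0.2356
  Item 5: 0.5 * 0.5 = 0.25
  Item 6: 0.38 * 0.62 = 0.2356
  Item 7: 0.52 * 0.48 = 0.2496
  Item 8: 0.4 * 0.6 = 0.24
  Item 9: 0.45 * 0.55 = 0.2475
Sum(p_i * q_i) = 0.2496 + 0.2356 + 0.1659 + 0.2356 + 0.25 + 0.2356 + 0.2496 + 0.24 + 0.2475 = 2.1094
KR-20 = (k/(k-1)) * (1 - Sum(p_i*q_i) / Var_total)
= (9/8) * (1 - 2.1094/4.12)
= 1.125 * 0.488
KR-20 = 0.549

0.549


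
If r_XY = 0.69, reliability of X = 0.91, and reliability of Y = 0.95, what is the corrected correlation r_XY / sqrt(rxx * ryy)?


r_corrected = rxy / sqrt(rxx * ryy)
= 0.69 / sqrt(0.91 * 0.95)
= 0.69 / sqrt(0.8645)
= 0.69 / 0.929785
r_corrected = 0.7421

0.7421


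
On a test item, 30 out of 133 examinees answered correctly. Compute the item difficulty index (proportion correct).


Item difficulty p = number correct / total examinees
p = 30 / 133
p = 0.2256

0.2256


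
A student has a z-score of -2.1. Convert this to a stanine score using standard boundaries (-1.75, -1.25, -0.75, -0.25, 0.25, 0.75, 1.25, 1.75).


Stanine boundaries: [-1.75, -1.25, -0.75, -0.25, 0.25, 0.75, 1.25, 1.75]
z = -2.1
Check each boundary:
  z < -1.75
  z < -1.25
  z < -0.75
  z < -0.25
  z < 0.25
  z < 0.75
  z < 1.25
  z < 1.75
Highest qualifying boundary gives stanine = 1

1


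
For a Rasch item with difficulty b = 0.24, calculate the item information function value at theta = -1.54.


P = 1/(1+exp(-(-1.54-0.24))) = 0.1443
I = P*(1-P) = 0.1443 * 0.8557
I = 0.1235

0.1235


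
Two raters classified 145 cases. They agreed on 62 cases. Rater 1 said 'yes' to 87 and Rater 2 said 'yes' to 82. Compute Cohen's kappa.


P_o = 62/145 = 0.427586
P_e = (87*82 + 58*63) / 21025 = 0.513103
kappa = (P_o - P_e) / (1 - P_e)
kappa = (0.427586 - 0.513103) / (1 - 0.513103)
kappa = -0.1756

-0.1756


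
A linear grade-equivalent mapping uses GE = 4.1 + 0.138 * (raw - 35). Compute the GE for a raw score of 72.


raw - median = 72 - 35 = 37
slope * diff = 0.138 * 37 = 5.106
GE = 4.1 + 5.106
GE = 9.206

9.206


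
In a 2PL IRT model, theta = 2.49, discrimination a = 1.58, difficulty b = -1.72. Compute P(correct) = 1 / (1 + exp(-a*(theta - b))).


a*(theta - b) = 1.58 * (2.49 - -1.72) = 6.6518
exp(-6.6518) = 0.0013
P = 1 / (1 + 0.0013)
P = 0.9987

0.9987


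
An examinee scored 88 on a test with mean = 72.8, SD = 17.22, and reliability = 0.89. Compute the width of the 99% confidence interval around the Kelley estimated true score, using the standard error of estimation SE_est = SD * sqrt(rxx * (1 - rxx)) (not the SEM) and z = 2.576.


True score estimate = 0.89*88 + 0.11*72.8 = 86.328
SE_est = SD * sqrt(rxx * (1 - rxx)) = 17.22 * sqrt(0.89 * 0.11) = 17.22 * sqrt(0.0979) = 5.387962
CI = T_est +/- z * SE_est, so width = 2 * z * SE_est = 2 * 2.576 * 5.387962
Width = 27.7588

27.7588


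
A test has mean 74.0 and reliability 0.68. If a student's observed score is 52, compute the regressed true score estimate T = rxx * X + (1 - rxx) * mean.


T_est = rxx * X + (1 - rxx) * mean
T_est = 0.68 * 52 + 0.32 * 74.0
T_est = 35.36 + 23.68
T_est = 59.04

59.04


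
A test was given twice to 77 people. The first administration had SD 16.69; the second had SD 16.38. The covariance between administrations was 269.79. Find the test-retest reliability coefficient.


r = cov(X,Y) / (SD_X * SD_Y)
r = 269.79 / (16.69 * 16.38)
r = 269.79 / 273.3822
r = 0.9869

0.9869


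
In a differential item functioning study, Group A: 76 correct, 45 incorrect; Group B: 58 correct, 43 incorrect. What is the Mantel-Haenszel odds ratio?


Odds_A = 76/45 = 1.6889
Odds_B = 58/43 = 1.3488
OR = Odds_A / Odds_B = 1.6889 / 1.3488
Exactly, OR = (76 * 43) / (45 * 58) = 3268 / 2610
OR = 1.2521

1.2521


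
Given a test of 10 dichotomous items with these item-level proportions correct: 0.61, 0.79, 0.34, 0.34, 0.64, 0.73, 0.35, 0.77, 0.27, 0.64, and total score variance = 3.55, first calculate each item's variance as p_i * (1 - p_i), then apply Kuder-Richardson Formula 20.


For each item, compute p_i * q_i:
  Item 1: 0.61 * 0.39 = 0.2379
  Item 2: 0.79 * 0.21 = 0.1659
  Item 3: 0.34 * 0.66 = 0.2244
  Item 4: 0.34 * 0.66 = 0.2244
  Item 5: 0.64 * 0.36 = 0.2304
  Item 6: 0.73 * 0.27 = 0.1971
  Item 7: 0.35 * 0.65 = 0.2275
  Item 8: 0.77 * 0.23 = 0.1771
  Item 9: 0.27 * 0.73 = 0.1971
  Item 10: 0.64 * 0.36 = 0.2304
Sum(p_i * q_i) = 0.2379 + 0.1659 + 0.2244 + 0.2244 + 0.2304 + 0.1971 + 0.2275 + 0.1771 + 0.1971 + 0.2304 = 2.1122
KR-20 = (k/(k-1)) * (1 - Sum(p_i*q_i) / Var_total)
= (10/9) * (1 - 2.1122/3.55)
= 1.1111 * 0.405
KR-20 = 0.45

0.45


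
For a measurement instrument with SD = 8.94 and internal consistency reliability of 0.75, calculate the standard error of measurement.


SEM = SD * sqrt(1 - rxx)
SEM = 8.94 * sqrt(1 - 0.75)
SEM = 8.94 * sqrt(0.25) = 8.94 * 0.5
SEM = 4.47

4.47


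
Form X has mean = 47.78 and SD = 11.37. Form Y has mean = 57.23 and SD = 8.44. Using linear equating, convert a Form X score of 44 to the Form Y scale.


slope = SD_Y / SD_X = 8.44 / 11.37 ~ 0.7423
intercept = mean_Y - slope * mean_X = 57.23 - (8.44 / 11.37) * 47.78 ~ 21.7627
Y = slope * X + intercept. To avoid rounding drift from the rounded slope/intercept, evaluate the equivalent form Y = mean_Y + SD_Y * (X - mean_X) / SD_X at full precision:
Y = 57.23 + 8.44 * (44 - 47.78) / 11.37
Y = 57.23 - 8.44 * 3.78 / 11.37
Y = 57.23 - 31.9032 / 11.37
Y = 57.23 - 2.8059
Y = 54.4241

54.4241


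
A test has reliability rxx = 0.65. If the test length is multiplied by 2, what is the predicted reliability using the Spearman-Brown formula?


r_new = (n * rxx) / (1 + (n-1) * rxx)
r_new = (2 * 0.65) / (1 + 1 * 0.65)
r_new = 1.3 / 1.65
r_new = 0.7879

0.7879


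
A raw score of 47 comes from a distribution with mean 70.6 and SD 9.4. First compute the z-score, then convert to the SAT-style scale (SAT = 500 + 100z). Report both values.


z = (X - mean) / SD = (47 - 70.6) / 9.4
z = -23.6 / 9.4
z = -2.5106
SAT-scale = SAT = 500 + 100z
Carry z at full precision (z = -23.6 / 9.4) into the conversion:
SAT-scale = 500 + 100 * (-23.6 / 9.4) = 500 + -2360 / 9.4
SAT-scale = 500 + -251.0638
SAT-scale = 248.9362

248.9362


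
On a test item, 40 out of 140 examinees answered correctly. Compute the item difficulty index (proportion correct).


Item difficulty p = number correct / total examinees
p = 40 / 140
p = 0.2857

0.2857


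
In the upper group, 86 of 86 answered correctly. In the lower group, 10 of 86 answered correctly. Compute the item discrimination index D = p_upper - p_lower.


p_upper = 86/86 = 1.0
p_lower = 10/86 = 0.1163
D = 1.0 - 0.1163 = 0.8837

0.8837


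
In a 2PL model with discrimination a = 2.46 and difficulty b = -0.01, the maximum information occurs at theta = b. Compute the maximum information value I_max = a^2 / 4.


For 2PL, max info at theta = b = -0.01
I_max = a^2 / 4 = 2.46^2 / 4
= 6.0516 / 4
I_max = 1.5129

1.5129


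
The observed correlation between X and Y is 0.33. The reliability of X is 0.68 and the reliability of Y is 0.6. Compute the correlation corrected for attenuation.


r_corrected = rxy / sqrt(rxx * ryy)
= 0.33 / sqrt(0.68 * 0.6)
= 0.33 / sqrt(0.408)
= 0.33 / 0.638749
r_corrected = 0.5166

0.5166


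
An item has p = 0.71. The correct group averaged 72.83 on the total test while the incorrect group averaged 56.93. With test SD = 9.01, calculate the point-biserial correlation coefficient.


q = 1 - p = 0.29
rpb = ((M1 - M0) / SD) * sqrt(p * q)
rpb = ((72.83 - 56.93) / 9.01) * sqrt(0.71 * 0.29)
rpb = 0.8008

0.8008


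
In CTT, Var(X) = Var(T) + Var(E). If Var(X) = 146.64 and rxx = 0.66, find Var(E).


var_true = rxx * var_obs = 0.66 * 146.64 = 96.7824
var_error = var_obs - var_true
var_error = 146.64 - 96.7824
var_error = 49.8576

49.8576


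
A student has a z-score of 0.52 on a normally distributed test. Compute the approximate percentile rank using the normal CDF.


CDF(z) = 0.5 * (1 + erf(z/sqrt(2)))
erf(0.3677) = 0.3969
CDF = 0.6985
Percentile rank = 0.6985 * 100 = 69.85

69.85


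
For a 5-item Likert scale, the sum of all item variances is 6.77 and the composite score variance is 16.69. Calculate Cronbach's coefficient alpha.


alpha = (k/(k-1)) * (1 - sum(si^2)/s_total^2)
= (5/4) * (1 - 6.77/16.69)
alpha = 0.743

0.743


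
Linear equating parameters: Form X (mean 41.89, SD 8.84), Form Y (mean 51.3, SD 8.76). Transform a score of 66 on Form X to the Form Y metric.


slope = SD_Y / SD_X = 8.76 / 8.84 ~ 0.991
intercept = mean_Y - slope * mean_X = 51.3 - (8.76 / 8.84) * 41.89 ~ 9.7891
Y = slope * X + intercept. To avoid rounding drift from the rounded slope/intercept, evaluate the equivalent form Y = mean_Y + SD_Y * (X - mean_X) / SD_X at full precision:
Y = 51.3 + 8.76 * (66 - 41.89) / 8.84
Y = 51.3 + 8.76 * 24.11 / 8.84
Y = 51.3 + 211.2036 / 8.84
Y = 51.3 + 23.8918
Y = 75.1918

75.1918


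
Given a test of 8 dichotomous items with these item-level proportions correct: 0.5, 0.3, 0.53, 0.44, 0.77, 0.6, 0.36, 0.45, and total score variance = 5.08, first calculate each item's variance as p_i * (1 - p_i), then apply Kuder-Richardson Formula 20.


For each item, compute p_i * q_i:
  Item 1: 0.5 * 0.5 = 0.25
  Item 2: 0.3 * 0.7 = 0.21
  Item 3: 0.53 * 0.47 = 0.2491
  Item 4: 0.44 * 0.56 = 0.2464
  Item 5: 0.77 * 0.23 = 0.1771
  Item 6: 0.6 * 0.4 = 0.24
  Item 7: 0.36 * 0.64 = 0.2304
  Item 8: 0.45 * 0.55 = 0.2475
Sum(p_i * q_i) = 0.25 + 0.21 + 0.2491 + 0.2464 + 0.1771 + 0.24 + 0.2304 + 0.2475 = 1.8505
KR-20 = (k/(k-1)) * (1 - Sum(p_i*q_i) / Var_total)
= (8/7) * (1 - 1.8505/5.08)
= 1.1429 * 0.6357
KR-20 = 0.7265

0.7265


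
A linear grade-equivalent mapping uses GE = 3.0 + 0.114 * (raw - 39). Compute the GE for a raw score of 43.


raw - median = 43 - 39 = 4
slope * diff = 0.114 * 4 = 0.456
GE = 3.0 + 0.456
GE = 3.456

3.456


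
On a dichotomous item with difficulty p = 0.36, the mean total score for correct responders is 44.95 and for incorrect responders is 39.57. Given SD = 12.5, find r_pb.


q = 1 - p = 0.64
rpb = ((M1 - M0) / SD) * sqrt(p * q)
rpb = ((44.95 - 39.57) / 12.5) * sqrt(0.36 * 0.64)
rpb = 0.2066

0.2066


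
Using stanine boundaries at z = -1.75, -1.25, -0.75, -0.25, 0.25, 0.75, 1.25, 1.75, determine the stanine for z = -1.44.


Stanine boundaries: [-1.75, -1.25, -0.75, -0.25, 0.25, 0.75, 1.25, 1.75]
z = -1.44
Check each boundary:
  z >= -1.75 -> could be stanine 2
  z < -1.25
  z < -0.75
  z < -0.25
  z < 0.25
  z < 0.75
  z < 1.25
  z < 1.75
Highest qualifying boundary gives stanine = 2

2


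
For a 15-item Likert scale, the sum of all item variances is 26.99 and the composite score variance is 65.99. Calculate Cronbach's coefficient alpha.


alpha = (k/(k-1)) * (1 - sum(si^2)/s_total^2)
= (15/14) * (1 - 26.99/65.99)
alpha = 0.6332

0.6332


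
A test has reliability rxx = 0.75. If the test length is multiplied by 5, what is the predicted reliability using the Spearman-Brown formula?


r_new = (n * rxx) / (1 + (n-1) * rxx)
r_new = (5 * 0.75) / (1 + 4 * 0.75)
r_new = 3.75 / 4.0
r_new = 0.9375

0.9375


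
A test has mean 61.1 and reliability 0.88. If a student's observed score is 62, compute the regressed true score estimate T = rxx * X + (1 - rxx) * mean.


T_est = rxx * X + (1 - rxx) * mean
T_est = 0.88 * 62 + 0.12 * 61.1
T_est = 54.56 + 7.332
T_est = 61.892

61.892


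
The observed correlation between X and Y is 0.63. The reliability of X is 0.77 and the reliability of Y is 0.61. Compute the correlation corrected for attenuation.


r_corrected = rxy / sqrt(rxx * ryy)
= 0.63 / sqrt(0.77 * 0.61)
= 0.63 / sqrt(0.4697)
= 0.63 / 0.685347
r_corrected = 0.9192

0.9192


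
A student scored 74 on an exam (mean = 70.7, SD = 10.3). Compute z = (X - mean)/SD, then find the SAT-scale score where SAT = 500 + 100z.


z = (X - mean) / SD = (74 - 70.7) / 10.3
z = 3.3 / 10.3
z = 0.3204
SAT-scale = SAT = 500 + 100z
Carry z at full precision (z = 3.3 / 10.3) into the conversion:
SAT-scale = 500 + 100 * (3.3 / 10.3) = 500 + 330 / 10.3
SAT-scale = 500 + 32.0388
SAT-scale = 532.0388

532.0388


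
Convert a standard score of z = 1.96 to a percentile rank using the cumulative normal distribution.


CDF(z) = 0.5 * (1 + erf(z/sqrt(2)))
erf(1.3859) = 0.95
CDF = 0.975
Percentile rank = 0.975 * 100 = 97.5

97.5


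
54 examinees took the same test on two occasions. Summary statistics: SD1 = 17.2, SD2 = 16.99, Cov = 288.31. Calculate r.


r = cov(X,Y) / (SD_X * SD_Y)
r = 288.31 / (17.2 * 16.99)
r = 288.31 / 292.228
r = 0.9866

0.9866


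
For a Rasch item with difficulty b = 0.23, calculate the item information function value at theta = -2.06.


P = 1/(1+exp(-(-2.06-0.23))) = 0.092
I = P*(1-P) = 0.092 * 0.908
I = 0.0835

0.0835


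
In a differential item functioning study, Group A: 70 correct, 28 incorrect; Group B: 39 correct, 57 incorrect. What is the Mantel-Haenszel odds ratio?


Odds_A = 70/28 = 2.5
Odds_B = 39/57 = 0.6842
OR = Odds_A / Odds_B = 2.5 / 0.6842
Exactly, OR = (70 * 57) / (28 * 39) = 3990 / 1092
OR = 3.6538

3.6538


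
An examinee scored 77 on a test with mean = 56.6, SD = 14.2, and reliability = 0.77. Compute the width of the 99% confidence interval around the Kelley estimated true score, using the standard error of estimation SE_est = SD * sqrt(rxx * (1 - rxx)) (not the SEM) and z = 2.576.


True score estimate = 0.77*77 + 0.23*56.6 = 72.308
SE_est = SD * sqrt(rxx * (1 - rxx)) = 14.2 * sqrt(0.77 * 0.23) = 14.2 * sqrt(0.1771) = 5.975822
CI = T_est +/- z * SE_est, so width = 2 * z * SE_est = 2 * 2.576 * 5.975822
Width = 30.7874

30.7874


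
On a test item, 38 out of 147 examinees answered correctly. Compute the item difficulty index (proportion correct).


Item difficulty p = number correct / total examinees
p = 38 / 147
p = 0.2585

0.2585


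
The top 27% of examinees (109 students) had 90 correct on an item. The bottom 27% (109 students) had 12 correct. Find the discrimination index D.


p_upper = 90/109 = 0.8257
p_lower = 12/109 = 0.1101
D = 0.8257 - 0.1101 = 0.7156

0.7156


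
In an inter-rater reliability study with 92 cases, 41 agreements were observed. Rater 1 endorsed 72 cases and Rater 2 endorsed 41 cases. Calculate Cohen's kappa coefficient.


P_o = 41/92 = 0.445652
P_e = (72*41 + 20*51) / 8464 = 0.469282
kappa = (P_o - P_e) / (1 - P_e)
kappa = (0.445652 - 0.469282) / (1 - 0.469282)
kappa = -0.0445

-0.0445


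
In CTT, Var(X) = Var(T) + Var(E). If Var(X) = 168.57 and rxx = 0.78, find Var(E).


var_true = rxx * var_obs = 0.78 * 168.57 = 131.4846
var_error = var_obs - var_true
var_error = 168.57 - 131.4846
var_error = 37.0854

37.0854


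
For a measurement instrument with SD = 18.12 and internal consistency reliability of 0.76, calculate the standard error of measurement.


SEM = SD * sqrt(1 - rxx)
SEM = 18.12 * sqrt(1 - 0.76)
SEM = 18.12 * sqrt(0.24) = 18.12 * 0.489898
SEM = 8.877

8.877


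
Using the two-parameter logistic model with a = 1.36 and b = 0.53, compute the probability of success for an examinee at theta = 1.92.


a*(theta - b) = 1.36 * (1.92 - 0.53) = 1.8904
exp(-1.8904) = 0.151
P = 1 / (1 + 0.151)
P = 0.8688

0.8688


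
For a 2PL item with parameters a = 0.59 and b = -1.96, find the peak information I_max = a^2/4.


For 2PL, max info at theta = b = -1.96
I_max = a^2 / 4 = 0.59^2 / 4
= 0.3481 / 4
I_max = 0.087

0.087


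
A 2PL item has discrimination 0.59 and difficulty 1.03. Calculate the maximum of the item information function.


For 2PL, max info at theta = b = 1.03
I_max = a^2 / 4 = 0.59^2 / 4
= 0.3481 / 4
I_max = 0.087

0.087


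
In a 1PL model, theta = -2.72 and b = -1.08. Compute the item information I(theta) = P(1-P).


P = 1/(1+exp(-(-2.72--1.08))) = 0.1625
I = P*(1-P) = 0.1625 * 0.8375
I = 0.1361

0.1361


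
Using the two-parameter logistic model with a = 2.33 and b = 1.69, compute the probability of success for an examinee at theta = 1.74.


a*(theta - b) = 2.33 * (1.74 - 1.69) = 0.1165
exp(-0.1165) = 0.89
P = 1 / (1 + 0.89)
P = 0.5291

0.5291


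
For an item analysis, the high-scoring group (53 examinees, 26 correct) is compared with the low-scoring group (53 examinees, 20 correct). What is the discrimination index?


p_upper = 26/53 = 0.4906
p_lower = 20/53 = 0.3774
D = 0.4906 - 0.3774 = 0.1132

0.1132


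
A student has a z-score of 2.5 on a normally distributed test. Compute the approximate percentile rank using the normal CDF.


CDF(z) = 0.5 * (1 + erf(z/sqrt(2)))
erf(1.7678) = 0.9876
CDF = 0.9938
Percentile rank = 0.9938 * 100 = 99.38

99.38


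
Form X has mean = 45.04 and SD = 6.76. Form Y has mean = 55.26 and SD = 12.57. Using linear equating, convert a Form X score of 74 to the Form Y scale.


slope = SD_Y / SD_X = 12.57 / 6.76 ~ 1.8595
intercept = mean_Y - slope * mean_X = 55.26 - (12.57 / 6.76) * 45.04 ~ -28.4904
Y = slope * X + intercept. To avoid rounding drift from the rounded slope/intercept, evaluate the equivalent form Y = mean_Y + SD_Y * (X - mean_X) / SD_X at full precision:
Y = 55.26 + 12.57 * (74 - 45.04) / 6.76
Y = 55.26 + 12.57 * 28.96 / 6.76
Y = 55.26 + 364.0272 / 6.76
Y = 55.26 + 53.8502
Y = 109.1102

109.1102


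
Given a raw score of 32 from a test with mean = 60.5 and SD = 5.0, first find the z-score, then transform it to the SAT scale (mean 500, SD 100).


z = (X - mean) / SD = (32 - 60.5) / 5.0
z = -28.5 / 5.0
z = -5.7
SAT-scale = SAT = 500 + 100z
Carry z at full precision (z = -28.5 / 5.0) into the conversion:
SAT-scale = 500 + 100 * (-28.5 / 5.0) = 500 + -2850 / 5.0
SAT-scale = 500 + -570.0
SAT-scale = -70.0

-70.0


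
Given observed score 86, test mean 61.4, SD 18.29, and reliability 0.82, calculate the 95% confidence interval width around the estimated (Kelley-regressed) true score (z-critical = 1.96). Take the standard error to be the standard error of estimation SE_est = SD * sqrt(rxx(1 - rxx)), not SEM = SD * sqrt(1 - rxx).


True score estimate = 0.82*86 + 0.18*61.4 = 81.572
SE_est = SD * sqrt(rxx * (1 - rxx)) = 18.29 * sqrt(0.82 * 0.18) = 18.29 * sqrt(0.1476) = 7.026789
CI = T_est +/- z * SE_est, so width = 2 * z * SE_est = 2 * 1.96 * 7.026789
Width = 27.545

27.545


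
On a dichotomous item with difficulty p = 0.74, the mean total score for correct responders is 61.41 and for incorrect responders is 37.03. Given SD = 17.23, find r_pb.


q = 1 - p = 0.26
rpb = ((M1 - M0) / SD) * sqrt(p * q)
rpb = ((61.41 - 37.03) / 17.23) * sqrt(0.74 * 0.26)
rpb = 0.6207

0.6207


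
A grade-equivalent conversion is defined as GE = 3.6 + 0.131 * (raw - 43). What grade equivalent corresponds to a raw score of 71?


raw - median = 71 - 43 = 28
slope * diff = 0.131 * 28 = 3.668
GE = 3.6 + 3.668
GE = 7.268

7.268


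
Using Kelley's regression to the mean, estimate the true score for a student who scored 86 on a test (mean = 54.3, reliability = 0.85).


T_est = rxx * X + (1 - rxx) * mean
T_est = 0.85 * 86 + 0.15 * 54.3
T_est = 73.1 + 8.145
T_est = 81.245

81.245


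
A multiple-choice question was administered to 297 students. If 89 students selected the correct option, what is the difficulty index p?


Item difficulty p = number correct / total examinees
p = 89 / 297
p = 0.2997

0.2997


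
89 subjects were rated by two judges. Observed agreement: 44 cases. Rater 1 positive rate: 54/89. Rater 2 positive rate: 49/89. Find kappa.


P_o = 44/89 = 0.494382
P_e = (54*49 + 35*40) / 7921 = 0.510794
kappa = (P_o - P_e) / (1 - P_e)
kappa = (0.494382 - 0.510794) / (1 - 0.510794)
kappa = -0.0335

-0.0335


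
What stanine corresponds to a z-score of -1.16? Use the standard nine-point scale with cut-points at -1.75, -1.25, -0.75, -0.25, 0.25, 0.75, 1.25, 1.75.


Stanine boundaries: [-1.75, -1.25, -0.75, -0.25, 0.25, 0.75, 1.25, 1.75]
z = -1.16
Check each boundary:
  z >= -1.75 -> could be stanine 2
  z >= -1.25 -> could be stanine 3
  z < -0.75
  z < -0.25
  z < 0.25
  z < 0.75
  z < 1.25
  z < 1.75
Highest qualifying boundary gives stanine = 3

3


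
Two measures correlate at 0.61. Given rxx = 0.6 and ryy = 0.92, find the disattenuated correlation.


r_corrected = rxy / sqrt(rxx * ryy)
= 0.61 / sqrt(0.6 * 0.92)
= 0.61 / sqrt(0.552)
= 0.61 / 0.742967
r_corrected = 0.821

0.821


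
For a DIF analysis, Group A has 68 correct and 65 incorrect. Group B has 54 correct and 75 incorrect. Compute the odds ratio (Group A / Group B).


Odds_A = 68/65 = 1.0462
Odds_B = 54/75 = 0.72
OR = Odds_A / Odds_B = 1.0462 / 0.72
Exactly, OR = (68 * 75) / (65 * 54) = 5100 / 3510
OR = 1.453

1.453


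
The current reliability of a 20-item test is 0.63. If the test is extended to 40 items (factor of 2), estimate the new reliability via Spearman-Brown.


r_new = (n * rxx) / (1 + (n-1) * rxx)
r_new = (2 * 0.63) / (1 + 1 * 0.63)
r_new = 1.26 / 1.63
r_new = 0.773

0.773


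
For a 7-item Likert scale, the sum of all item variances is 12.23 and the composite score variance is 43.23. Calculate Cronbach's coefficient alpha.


alpha = (k/(k-1)) * (1 - sum(si^2)/s_total^2)
= (7/6) * (1 - 12.23/43.23)
alpha = 0.8366

0.8366


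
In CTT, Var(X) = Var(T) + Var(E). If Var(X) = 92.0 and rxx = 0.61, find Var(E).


var_true = rxx * var_obs = 0.61 * 92.0 = 56.12
var_error = var_obs - var_true
var_error = 92.0 - 56.12
var_error = 35.88

35.88


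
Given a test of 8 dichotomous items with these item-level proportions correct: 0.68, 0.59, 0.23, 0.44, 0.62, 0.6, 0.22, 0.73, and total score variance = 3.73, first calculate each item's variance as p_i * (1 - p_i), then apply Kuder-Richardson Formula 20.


For each item, compute p_i * q_i:
  Item 1: 0.68 * 0.32 = 0.2176
  Item 2: 0.59 * 0.41 = 0.2419
  Item 3: 0.23 * 0.77 = 0.1771
  Item 4: 0.44 * 0.56 = 0.2464
  Item 5: 0.62 * 0.38 = 0.2356
  Item 6: 0.6 * 0.4 = 0.24
  Item 7: 0.22 * 0.78 = 0.1716
  Item 8: 0.73 * 0.27 = 0.1971
Sum(p_i * q_i) = 0.2176 + 0.2419 + 0.1771 + 0.2464 + 0.2356 + 0.24 + 0.1716 + 0.1971 = 1.7273
KR-20 = (k/(k-1)) * (1 - Sum(p_i*q_i) / Var_total)
= (8/7) * (1 - 1.7273/3.73)
= 1.1429 * 0.5369
KR-20 = 0.6136

0.6136


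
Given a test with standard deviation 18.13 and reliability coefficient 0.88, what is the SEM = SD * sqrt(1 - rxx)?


SEM = SD * sqrt(1 - rxx)
SEM = 18.13 * sqrt(1 - 0.88)
SEM = 18.13 * sqrt(0.12) = 18.13 * 0.34641
SEM = 6.2804

6.2804


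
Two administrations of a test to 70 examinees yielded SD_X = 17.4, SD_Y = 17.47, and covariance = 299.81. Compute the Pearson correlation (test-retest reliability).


r = cov(X,Y) / (SD_X * SD_Y)
r = 299.81 / (17.4 * 17.47)
r = 299.81 / 303.978
r = 0.9863

0.9863


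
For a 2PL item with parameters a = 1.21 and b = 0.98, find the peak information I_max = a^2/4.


For 2PL, max info at theta = b = 0.98
I_max = a^2 / 4 = 1.21^2 / 4
= 1.4641 / 4
I_max = 0.366

0.366


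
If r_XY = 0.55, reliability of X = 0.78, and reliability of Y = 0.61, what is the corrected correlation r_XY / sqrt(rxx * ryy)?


r_corrected = rxy / sqrt(rxx * ryy)
= 0.55 / sqrt(0.78 * 0.61)
= 0.55 / sqrt(0.4758)
= 0.55 / 0.689783
r_corrected = 0.7974

0.7974


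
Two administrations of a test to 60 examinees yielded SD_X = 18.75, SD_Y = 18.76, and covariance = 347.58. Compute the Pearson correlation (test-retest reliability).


r = cov(X,Y) / (SD_X * SD_Y)
r = 347.58 / (18.75 * 18.76)
r = 347.58 / 351.75
r = 0.9881

0.9881


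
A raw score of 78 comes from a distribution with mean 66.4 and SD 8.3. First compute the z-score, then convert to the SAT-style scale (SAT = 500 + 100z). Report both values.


z = (X - mean) / SD = (78 - 66.4) / 8.3
z = 11.6 / 8.3
z = 1.3976
SAT-scale = SAT = 500 + 100z
Carry z at full precision (z = 11.6 / 8.3) into the conversion:
SAT-scale = 500 + 100 * (11.6 / 8.3) = 500 + 1160 / 8.3
SAT-scale = 500 + 139.759
SAT-scale = 639.759

639.759


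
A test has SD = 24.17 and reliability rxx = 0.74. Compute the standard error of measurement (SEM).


SEM = SD * sqrt(1 - rxx)
SEM = 24.17 * sqrt(1 - 0.74)
SEM = 24.17 * sqrt(0.26) = 24.17 * 0.509902
SEM = 12.3243

12.3243


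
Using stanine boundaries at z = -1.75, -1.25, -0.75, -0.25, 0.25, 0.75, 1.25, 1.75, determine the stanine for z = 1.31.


Stanine boundaries: [-1.75, -1.25, -0.75, -0.25, 0.25, 0.75, 1.25, 1.75]
z = 1.31
Check each boundary:
  z >= -1.75 -> could be stanine 2
  z >= -1.25 -> could be stanine 3
  z >= -0.75 -> could be stanine 4
  z >= -0.25 -> could be stanine 5
  z >= 0.25 -> could be stanine 6
  z >= 0.75 -> could be stanine 7
  z >= 1.25 -> could be stanine 8
  z < 1.75
Highest qualifying boundary gives stanine = 8

8


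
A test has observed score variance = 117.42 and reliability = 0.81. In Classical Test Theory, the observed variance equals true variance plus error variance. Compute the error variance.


var_true = rxx * var_obs = 0.81 * 117.42 = 95.1102
var_error = var_obs - var_true
var_error = 117.42 - 95.1102
var_error = 22.3098

22.3098


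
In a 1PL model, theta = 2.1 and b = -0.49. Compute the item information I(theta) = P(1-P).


P = 1/(1+exp(-(2.1--0.49))) = 0.9302
I = P*(1-P) = 0.9302 * 0.0698
I = 0.0649

0.0649


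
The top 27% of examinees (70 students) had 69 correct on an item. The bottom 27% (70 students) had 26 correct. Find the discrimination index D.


p_upper = 69/70 = 0.9857
p_lower = 26/70 = 0.3714
D = 0.9857 - 0.3714 = 0.6143

0.6143


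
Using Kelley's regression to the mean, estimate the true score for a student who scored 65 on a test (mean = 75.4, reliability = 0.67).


T_est = rxx * X + (1 - rxx) * mean
T_est = 0.67 * 65 + 0.33 * 75.4
T_est = 43.55 + 24.882
T_est = 68.432

68.432


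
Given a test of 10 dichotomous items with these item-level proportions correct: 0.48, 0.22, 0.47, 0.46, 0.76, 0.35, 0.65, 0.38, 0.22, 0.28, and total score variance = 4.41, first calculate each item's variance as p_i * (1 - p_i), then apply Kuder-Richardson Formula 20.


For each item, compute p_i * q_i:
  Item 1: 0.48 * 0.52 = 0.2496
  Item 2: 0.22 * 0.78 = 0.1716
  Item 3: 0.47 * 0.53 = 0.2491
  Item 4: 0.46 * 0.54 = 0.2484
  Item 5: 0.76 * 0.24 = 0.1824
  Item 6: 0.35 * 0.65 = 0.2275
  Item 7: 0.65 * 0.35 = 0.2275
  Item 8: 0.38 * 0.62 = 0.2356
  Item 9: 0.22 * 0.78 = 0.1716
  Item 10: 0.28 * 0.72 = 0.2016
Sum(p_i * q_i) = 0.2496 + 0.1716 + 0.2491 + 0.2484 + 0.1824 + 0.2275 + 0.2275 + 0.2356 + 0.1716 + 0.2016 = 2.1649
KR-20 = (k/(k-1)) * (1 - Sum(p_i*q_i) / Var_total)
= (10/9) * (1 - 2.1649/4.41)
= 1.1111 * 0.5091
KR-20 = 0.5657

0.5657


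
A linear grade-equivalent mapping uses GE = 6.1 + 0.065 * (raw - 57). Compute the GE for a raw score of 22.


raw - median = 22 - 57 = -35
slope * diff = 0.065 * -35 = -2.275
GE = 6.1 + -2.275
GE = 3.825

3.825


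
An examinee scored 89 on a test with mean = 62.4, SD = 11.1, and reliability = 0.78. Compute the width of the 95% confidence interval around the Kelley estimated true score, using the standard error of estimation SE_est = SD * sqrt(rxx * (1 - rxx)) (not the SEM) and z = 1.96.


True score estimate = 0.78*89 + 0.22*62.4 = 83.148
SE_est = SD * sqrt(rxx * (1 - rxx)) = 11.1 * sqrt(0.78 * 0.22) = 11.1 * sqrt(0.1716) = 4.598134
CI = T_est +/- z * SE_est, so width = 2 * z * SE_est = 2 * 1.96 * 4.598134
Width = 18.0247

18.0247


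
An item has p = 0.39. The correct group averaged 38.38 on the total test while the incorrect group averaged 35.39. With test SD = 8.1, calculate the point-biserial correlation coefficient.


q = 1 - p = 0.61
rpb = ((M1 - M0) / SD) * sqrt(p * q)
rpb = ((38.38 - 35.39) / 8.1) * sqrt(0.39 * 0.61)
rpb = 0.18

0.18


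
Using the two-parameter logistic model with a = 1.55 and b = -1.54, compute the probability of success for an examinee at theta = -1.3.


a*(theta - b) = 1.55 * (-1.3 - -1.54) = 0.372
exp(-0.372) = 0.6894
P = 1 / (1 + 0.6894)
P = 0.5919

0.5919


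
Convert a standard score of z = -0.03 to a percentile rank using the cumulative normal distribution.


CDF(z) = 0.5 * (1 + erf(z/sqrt(2)))
erf(-0.0212) = -0.0239
CDF = 0.488
Percentile rank = 0.488 * 100 = 48.8

48.8


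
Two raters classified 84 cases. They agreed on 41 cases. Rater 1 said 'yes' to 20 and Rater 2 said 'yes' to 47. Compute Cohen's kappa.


P_o = 41/84 = 0.488095
P_e = (20*47 + 64*37) / 7056 = 0.468821
kappa = (P_o - P_e) / (1 - P_e)
kappa = (0.488095 - 0.468821) / (1 - 0.468821)
kappa = 0.0363

0.0363


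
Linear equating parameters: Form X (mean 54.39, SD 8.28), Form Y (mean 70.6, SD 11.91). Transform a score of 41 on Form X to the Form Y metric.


slope = SD_Y / SD_X = 11.91 / 8.28 ~ 1.4384
intercept = mean_Y - slope * mean_X = 70.6 - (11.91 / 8.28) * 54.39 ~ -7.6349
Y = slope * X + intercept. To avoid rounding drift from the rounded slope/intercept, evaluate the equivalent form Y = mean_Y + SD_Y * (X - mean_X) / SD_X at full precision:
Y = 70.6 + 11.91 * (41 - 54.39) / 8.28
Y = 70.6 - 11.91 * 13.39 / 8.28
Y = 70.6 - 159.4749 / 8.28
Y = 70.6 - 19.2603
Y = 51.3397

51.3397


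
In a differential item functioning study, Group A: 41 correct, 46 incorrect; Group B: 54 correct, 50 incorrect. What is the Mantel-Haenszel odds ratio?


Odds_A = 41/46 = 0.8913
Odds_B = 54/50 = 1.08
OR = Odds_A / Odds_B = 0.8913 / 1.08
Exactly, OR = (41 * 50) / (46 * 54) = 2050 / 2484
OR = 0.8253

0.8253


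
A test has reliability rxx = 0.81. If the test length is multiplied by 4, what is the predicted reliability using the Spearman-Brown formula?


r_new = (n * rxx) / (1 + (n-1) * rxx)
r_new = (4 * 0.81) / (1 + 3 * 0.81)
r_new = 3.24 / 3.43
r_new = 0.9446

0.9446


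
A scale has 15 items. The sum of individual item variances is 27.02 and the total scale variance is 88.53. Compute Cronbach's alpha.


alpha = (k/(k-1)) * (1 - sum(si^2)/s_total^2)
= (15/14) * (1 - 27.02/88.53)
alpha = 0.7444

0.7444


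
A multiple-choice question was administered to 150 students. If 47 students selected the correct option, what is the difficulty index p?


Item difficulty p = number correct / total examinees
p = 47 / 150
p = 0.3133

0.3133


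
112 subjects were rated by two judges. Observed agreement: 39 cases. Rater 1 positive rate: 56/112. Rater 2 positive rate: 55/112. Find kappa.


P_o = 39/112 = 0.348214
P_e = (56*55 + 56*57) / 12544 = 0.5
kappa = (P_o - P_e) / (1 - P_e)
kappa = (0.348214 - 0.5) / (1 - 0.5)
kappa = -0.3036

-0.3036


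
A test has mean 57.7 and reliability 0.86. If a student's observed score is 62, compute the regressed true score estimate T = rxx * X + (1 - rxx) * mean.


T_est = rxx * X + (1 - rxx) * mean
T_est = 0.86 * 62 + 0.14 * 57.7
T_est = 53.32 + 8.078
T_est = 61.398

61.398


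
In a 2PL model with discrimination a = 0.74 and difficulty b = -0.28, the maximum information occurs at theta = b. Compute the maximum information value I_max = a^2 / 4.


For 2PL, max info at theta = b = -0.28
I_max = a^2 / 4 = 0.74^2 / 4
= 0.5476 / 4
I_max = 0.1369

0.1369
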